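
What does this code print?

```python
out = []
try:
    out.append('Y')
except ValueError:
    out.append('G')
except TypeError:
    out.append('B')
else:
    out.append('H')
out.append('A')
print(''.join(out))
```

Execution trace: 'Y' (try body, no exception) → 'H' (else) → 'A' (after the try/except). Output: YHA

Answer: YHA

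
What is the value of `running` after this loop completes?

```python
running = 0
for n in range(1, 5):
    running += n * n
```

Sum of squares 1² to 4² = 30
`running` takes the values: 0 → 1 → 5 → 14 → 30

Answer: 30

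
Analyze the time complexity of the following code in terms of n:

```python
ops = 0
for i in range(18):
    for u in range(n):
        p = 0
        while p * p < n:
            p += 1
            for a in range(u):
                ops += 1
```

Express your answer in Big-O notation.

Each loop level contributes: 1 × n × √n × n. Multiplying the contributions gives O(n^2√n).

Answer: O(n^2√n)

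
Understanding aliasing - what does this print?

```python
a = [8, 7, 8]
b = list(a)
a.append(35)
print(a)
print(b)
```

Key concept: list() constructor creates copy.
Step by step:
`a = [8, 7, 8]` → a = [8, 7, 8]
`b = list(a)` → b = [8, 7, 8]
`a.append(35)` → a = [8, 7, 8, 35]
`print(a)` → prints [8, 7, 8, 35]
`print(b)` → prints [8, 7, 8]

Answer:
[8, 7, 8, 35]
[8, 7, 8]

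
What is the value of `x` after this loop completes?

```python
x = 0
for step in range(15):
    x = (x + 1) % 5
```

Increment mod 5, 15 times = 0
`x` takes the values: 0 → 1 → 2 → 3 → 4 → 0 → 1 → 2 → 3 → 4 → 0 → 1 → 2 → 3 → 4 → 0

Answer: 0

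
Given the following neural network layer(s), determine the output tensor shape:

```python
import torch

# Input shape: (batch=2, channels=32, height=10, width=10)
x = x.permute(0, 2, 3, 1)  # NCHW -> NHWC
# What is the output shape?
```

Input: (2, 32, 10, 10) -> Output: (2, 10, 10, 32)

Answer: (2, 10, 10, 32)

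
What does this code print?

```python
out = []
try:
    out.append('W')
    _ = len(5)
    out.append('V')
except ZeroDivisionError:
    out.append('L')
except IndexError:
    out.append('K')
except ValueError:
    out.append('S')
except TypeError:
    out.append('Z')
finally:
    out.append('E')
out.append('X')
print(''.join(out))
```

Execution trace: 'W' (try body) → 'Z' (except TypeError) → 'E' (finally) → 'X' (after the try/except). Output: WZEX

Answer: WZEX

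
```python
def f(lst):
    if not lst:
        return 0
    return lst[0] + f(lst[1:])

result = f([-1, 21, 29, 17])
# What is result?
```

(-1) + 21 + 29 + 17 + 0 = 66

Answer: 66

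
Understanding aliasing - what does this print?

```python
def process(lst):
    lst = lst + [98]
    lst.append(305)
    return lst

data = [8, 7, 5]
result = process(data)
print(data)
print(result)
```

Key concept: rebinding parameter vs mutation.
Step by step:
`data = [8, 7, 5]` → data = [8, 7, 5]
`result = process(data)` → result = [8, 7, 5, 98, 305]
`print(data)` → prints [8, 7, 5]
`print(result)` → prints [8, 7, 5, 98, 305]

Answer:
[8, 7, 5]
[8, 7, 5, 98, 305]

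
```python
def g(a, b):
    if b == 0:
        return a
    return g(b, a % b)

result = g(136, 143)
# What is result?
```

g(136, 143) -> g(143, 136) -> g(136, 7) -> g(7, 3) -> g(3, 1) -> g(1, 0) -> 1

Answer: 1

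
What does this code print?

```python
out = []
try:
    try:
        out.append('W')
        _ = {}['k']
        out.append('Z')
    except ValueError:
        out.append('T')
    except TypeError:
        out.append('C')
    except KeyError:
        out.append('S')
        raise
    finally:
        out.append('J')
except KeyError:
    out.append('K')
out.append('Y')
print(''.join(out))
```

Execution trace: 'W' (inner try body) → 'S' (inner except KeyError) → 'J' (inner finally) → 'K' (outer except KeyError) → 'Y' (after the try/except). Output: WSJKY

Answer: WSJKY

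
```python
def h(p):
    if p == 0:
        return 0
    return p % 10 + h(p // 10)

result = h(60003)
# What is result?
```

Sum of digits of 60003: 3 + 0 + 0 + 0 + 6 = 9

Answer: 9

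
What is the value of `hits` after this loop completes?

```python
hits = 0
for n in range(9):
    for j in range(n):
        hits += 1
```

Triangle number: 0+1+2+...+8
`hits` takes the values: 0 → 1 → 2 → 3 → 4 → 5 → 6 → 7 → 8 → 9 → 10 → 11 → 12 → 13 → 14 → 15 → 16 → 17 → 18 → 19 → 20 → 21 → 22 → 23 → 24 → 25 → 26 → 27 → 28 → 29 → 30 → 31 → 32 → 33 → 34 → 35 → 36

Answer: 36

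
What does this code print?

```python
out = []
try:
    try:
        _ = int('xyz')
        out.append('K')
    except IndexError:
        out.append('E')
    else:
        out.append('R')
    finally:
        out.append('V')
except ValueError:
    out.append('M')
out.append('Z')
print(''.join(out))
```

Execution trace: 'V' (finally) → 'M' (outer except ValueError) → 'Z' (after the try/except). Output: VMZ

Answer: VMZ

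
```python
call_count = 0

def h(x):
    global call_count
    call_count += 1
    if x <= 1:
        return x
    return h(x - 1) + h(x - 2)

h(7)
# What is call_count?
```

Calls(x) = 1 + Calls(x-1) + Calls(x-2); Calls(0)=Calls(1)=1. For x=7 this gives 41.

Answer: 41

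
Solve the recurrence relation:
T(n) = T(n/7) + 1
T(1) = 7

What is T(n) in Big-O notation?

Each step divides n by 7 and adds 1. After log_7(n) steps we reach T(1)=7. So T(n) = 1·log_7(n) + 7 = O(log n).

Answer: O(log n)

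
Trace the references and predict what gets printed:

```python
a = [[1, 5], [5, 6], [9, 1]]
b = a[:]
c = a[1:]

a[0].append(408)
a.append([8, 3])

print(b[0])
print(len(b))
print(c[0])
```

Key concept: slice with nested mutation.
Step by step:
`a = [[1, 5], [5, 6], [9, 1]]` → a = [[1, 5], [5, 6], [9, 1]]
`b = a[:]` → b = [[1, 5], [5, 6], [9, 1]]
`c = a[1:]` → c = [[5, 6], [9, 1]]
`a[0].append(408)` → a = [[1, 5, 408], [5, 6], [9, 1]]; b = [[1, 5, 408], [5, 6], [9, 1]]
`a.append([8, 3])` → a = [[1, 5, 408], [5, 6], [9, 1], [8, 3]]
`print(b[0])` → prints [1, 5, 408]
`print(len(b))` → prints 3
`print(c[0])` → prints [5, 6]

Answer:
[1, 5, 408]
3
[5, 6]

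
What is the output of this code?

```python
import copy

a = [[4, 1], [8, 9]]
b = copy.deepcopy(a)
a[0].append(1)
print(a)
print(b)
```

Key concept: deep copy is fully independent.
Step by step:
`a = [[4, 1], [8, 9]]` → a = [[4, 1], [8, 9]]
`b = copy.deepcopy(a)` → b = [[4, 1], [8, 9]]
`a[0].append(1)` → a = [[4, 1, 1], [8, 9]]
`print(a)` → prints [[4, 1, 1], [8, 9]]
`print(b)` → prints [[4, 1], [8, 9]]

Answer:
[[4, 1, 1], [8, 9]]
[[4, 1], [8, 9]]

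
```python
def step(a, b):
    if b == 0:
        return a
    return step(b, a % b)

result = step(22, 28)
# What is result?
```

step(22, 28) -> step(28, 22) -> step(22, 6) -> step(6, 4) -> step(4, 2) -> step(2, 0) -> 2

Answer: 2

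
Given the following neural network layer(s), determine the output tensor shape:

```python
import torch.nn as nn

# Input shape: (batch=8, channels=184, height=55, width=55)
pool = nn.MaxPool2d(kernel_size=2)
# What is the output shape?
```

Input: (8, 184, 55, 55) -> Output: (8, 184, 27, 27)

Answer: (8, 184, 27, 27)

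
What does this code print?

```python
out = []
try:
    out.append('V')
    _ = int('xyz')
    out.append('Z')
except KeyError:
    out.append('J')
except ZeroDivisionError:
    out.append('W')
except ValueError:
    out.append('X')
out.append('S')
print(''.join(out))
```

Execution trace: 'V' (try body) → 'X' (except ValueError) → 'S' (after the try/except). Output: VXS

Answer: VXS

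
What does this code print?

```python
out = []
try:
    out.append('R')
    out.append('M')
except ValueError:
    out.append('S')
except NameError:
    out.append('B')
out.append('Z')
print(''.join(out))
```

Execution trace: 'R' (try body) → 'M' (try body, no exception) → 'Z' (after the try/except). Output: RMZ

Answer: RMZ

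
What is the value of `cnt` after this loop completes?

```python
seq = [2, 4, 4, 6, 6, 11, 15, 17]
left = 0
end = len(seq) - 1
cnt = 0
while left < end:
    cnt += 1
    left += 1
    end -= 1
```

Iterations until pointers meet (list length 8)
`cnt` takes the values: 0 → 1 → 2 → 3 → 4

Answer: 4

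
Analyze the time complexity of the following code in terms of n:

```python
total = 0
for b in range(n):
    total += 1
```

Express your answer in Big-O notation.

Each loop level contributes: n. Multiplying the contributions gives O(n).

Answer: O(n)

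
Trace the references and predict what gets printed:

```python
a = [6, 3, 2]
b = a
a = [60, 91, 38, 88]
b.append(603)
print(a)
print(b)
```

Key concept: rebinding vs mutation: a is rebound to a new list, b still points at the original.
Step by step:
`a = [6, 3, 2]` → a = [6, 3, 2]
`b = a` → b = [6, 3, 2] (same object as a)
`a = [60, 91, 38, 88]` → a = [60, 91, 38, 88]
`b.append(603)` → b = [6, 3, 2, 603]
`print(a)` → prints [60, 91, 38, 88]
`print(b)` → prints [6, 3, 2, 603]

Answer:
[60, 91, 38, 88]
[6, 3, 2, 603]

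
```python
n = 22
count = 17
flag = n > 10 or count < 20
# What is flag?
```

Trace:
`n = 22` → n = 22
`count = 17` → count = 17
`flag = n > 10 or count < 20` → flag = True
So flag = True

Answer: True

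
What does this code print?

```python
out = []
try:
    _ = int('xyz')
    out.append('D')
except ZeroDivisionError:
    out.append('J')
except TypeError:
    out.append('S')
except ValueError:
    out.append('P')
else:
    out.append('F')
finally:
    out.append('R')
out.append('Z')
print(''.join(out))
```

Execution trace: 'P' (except ValueError) → 'R' (finally) → 'Z' (after the try/except). Output: PRZ

Answer: PRZ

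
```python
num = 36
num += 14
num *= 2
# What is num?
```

Trace:
`num = 36` → num = 36
`num += 14` → num = 50
`num *= 2` → num = 100
So num = 100

Answer: 100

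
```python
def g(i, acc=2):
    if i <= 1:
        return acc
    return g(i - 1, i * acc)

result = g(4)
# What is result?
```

Accumulator trace (n, acc): (4, 2) -> (3, 8) -> (2, 24) -> (1, 48) -> return 48

Answer: 48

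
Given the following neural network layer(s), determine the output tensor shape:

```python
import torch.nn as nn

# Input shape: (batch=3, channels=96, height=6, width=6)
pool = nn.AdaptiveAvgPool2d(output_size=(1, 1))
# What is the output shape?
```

Input: (3, 96, 6, 6) -> Output: (3, 96, 1, 1)

Answer: (3, 96, 1, 1)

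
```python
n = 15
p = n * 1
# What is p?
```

Trace:
`n = 15` → n = 15
`p = n * 1` → p = 15
So p = 15

Answer: 15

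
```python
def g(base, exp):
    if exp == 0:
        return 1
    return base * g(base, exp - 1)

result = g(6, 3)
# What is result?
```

g(6, 3) = 6 * 6 * 6 = 216

Answer: 216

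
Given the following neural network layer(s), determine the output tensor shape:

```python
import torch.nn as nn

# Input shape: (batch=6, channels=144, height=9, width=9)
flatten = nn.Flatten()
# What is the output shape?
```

Input: (6, 144, 9, 9) -> Output: (6, 11664)

Answer: (6, 11664)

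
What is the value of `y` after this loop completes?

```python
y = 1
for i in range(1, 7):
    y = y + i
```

Start at 1, add 1 through 6
`y` takes the values: 1 → 2 → 4 → 7 → 11 → 16 → 22

Answer: 22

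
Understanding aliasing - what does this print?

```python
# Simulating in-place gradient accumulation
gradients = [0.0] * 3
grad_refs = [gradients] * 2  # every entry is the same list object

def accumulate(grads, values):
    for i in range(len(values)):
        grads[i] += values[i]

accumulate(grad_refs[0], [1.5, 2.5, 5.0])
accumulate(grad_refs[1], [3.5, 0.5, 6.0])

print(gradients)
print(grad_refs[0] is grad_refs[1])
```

Key concept: gradient accumulation aliasing.
Step by step:
`gradients = [0.0] * 3` → gradients = [0.0, 0.0, 0.0]
`grad_refs = [gradients] * 2` → grad_refs = [[0.0, 0.0, 0.0], [0.0, 0.0, 0.0]]
`accumulate(grad_refs[0], [1.5, 2.5, 5.0])` → gradients = [1.5, 2.5, 5.0]; grad_refs = [[1.5, 2.5, 5.0], [1.5, 2.5, 5.0]]
`accumulate(grad_refs[1], [3.5, 0.5, 6.0])` → gradients = [5.0, 3.0, 11.0]; grad_refs = [[5.0, 3.0, 11.0], [5.0, 3.0, 11.0]]
`print(gradients)` → prints [5.0, 3.0, 11.0]
`print(grad_refs[0] is grad_refs[1])` → prints True

Answer:
[5.0, 3.0, 11.0]
True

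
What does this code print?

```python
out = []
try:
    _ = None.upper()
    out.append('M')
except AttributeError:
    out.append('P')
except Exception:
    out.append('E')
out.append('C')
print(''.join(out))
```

Execution trace: 'P' (except AttributeError) → 'C' (after the try/except). Output: PC

Answer: PC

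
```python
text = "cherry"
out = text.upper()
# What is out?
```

Trace:
`text = "cherry"` → text = 'cherry'
`out = text.upper()` → out = 'CHERRY'
So out = 'CHERRY'

Answer: 'CHERRY'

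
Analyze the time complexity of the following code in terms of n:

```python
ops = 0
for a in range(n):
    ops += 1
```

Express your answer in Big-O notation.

Each loop level contributes: n. Multiplying the contributions gives O(n).

Answer: O(n)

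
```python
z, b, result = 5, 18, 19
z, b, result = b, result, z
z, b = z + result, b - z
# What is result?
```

Trace:
`z, b, result = 5, 18, 19` → z = 5; b = 18; result = 19
`z, b, result = b, result, z` → z = 18; b = 19; result = 5
`z, b = z + result, b - z` → z = 23; b = 1
So result = 5

Answer: 5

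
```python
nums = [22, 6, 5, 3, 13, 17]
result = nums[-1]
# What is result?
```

Trace:
`nums = [22, 6, 5, 3, 13, 17]` → nums = [22, 6, 5, 3, 13, 17]
`result = nums[-1]` → result = 17
So result = 17

Answer: 17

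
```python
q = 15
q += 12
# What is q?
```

Trace:
`q = 15` → q = 15
`q += 12` → q = 27
So q = 27

Answer: 27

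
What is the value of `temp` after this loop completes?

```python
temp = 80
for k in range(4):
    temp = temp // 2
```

Halve 4 times: 80 // 2^4 = 5
`temp` takes the values: 80 → 40 → 20 → 10 → 5

Answer: 5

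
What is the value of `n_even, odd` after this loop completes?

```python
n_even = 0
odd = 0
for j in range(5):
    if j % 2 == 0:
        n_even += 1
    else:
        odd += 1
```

Count evens and odds in range(5)
`n_even, odd` takes the values: (0, 0) → (1, 0) → (1, 1) → (2, 1) → (2, 2) → (3, 2)

Answer: 3, 2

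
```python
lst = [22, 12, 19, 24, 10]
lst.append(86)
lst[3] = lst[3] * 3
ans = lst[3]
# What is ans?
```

Trace:
`lst = [22, 12, 19, 24, 10]` → lst = [22, 12, 19, 24, 10]
`lst.append(86)` → lst = [22, 12, 19, 24, 10, 86]
`lst[3] = lst[3] * 3` → lst = [22, 12, 19, 72, 10, 86]
`ans = lst[3]` → ans = 72
So ans = 72

Answer: 72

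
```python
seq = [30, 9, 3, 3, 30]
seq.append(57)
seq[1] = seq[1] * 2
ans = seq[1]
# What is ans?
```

Trace:
`seq = [30, 9, 3, 3, 30]` → seq = [30, 9, 3, 3, 30]
`seq.append(57)` → seq = [30, 9, 3, 3, 30, 57]
`seq[1] = seq[1] * 2` → seq = [30, 18, 3, 3, 30, 57]
`ans = seq[1]` → ans = 18
So ans = 18

Answer: 18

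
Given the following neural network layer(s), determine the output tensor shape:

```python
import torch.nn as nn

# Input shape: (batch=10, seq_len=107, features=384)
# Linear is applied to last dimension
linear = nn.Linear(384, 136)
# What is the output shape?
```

Input: (10, 107, 384) -> Output: (10, 107, 136)

Answer: (10, 107, 136)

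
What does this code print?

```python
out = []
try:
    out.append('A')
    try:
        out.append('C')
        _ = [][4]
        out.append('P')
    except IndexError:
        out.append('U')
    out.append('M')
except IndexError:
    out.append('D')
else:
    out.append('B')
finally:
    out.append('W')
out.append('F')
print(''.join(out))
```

Execution trace: 'A' (try body) → 'C' (inner try body) → 'U' (inner except IndexError) → 'M' (try body, no exception) → 'B' (else) → 'W' (finally) → 'F' (after the try/except). Output: ACUMBWF

Answer: ACUMBWF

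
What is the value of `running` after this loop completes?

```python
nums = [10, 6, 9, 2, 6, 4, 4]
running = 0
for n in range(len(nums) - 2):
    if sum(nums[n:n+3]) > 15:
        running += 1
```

Count windows with sum > 15
`running` takes the values: 0 → 1 → 2 → 3

Answer: 3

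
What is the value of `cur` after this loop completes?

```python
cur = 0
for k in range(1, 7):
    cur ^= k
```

XOR of 1 to 6
`cur` takes the values: 0 → 1 → 3 → 0 → 4 → 1 → 7

Answer: 7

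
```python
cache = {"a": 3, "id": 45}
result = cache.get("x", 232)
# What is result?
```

Trace:
`cache = {"a": 3, "id": 45}` → cache = {'a': 3, 'id': 45}
`result = cache.get("x", 232)` → result = 232
So result = 232

Answer: 232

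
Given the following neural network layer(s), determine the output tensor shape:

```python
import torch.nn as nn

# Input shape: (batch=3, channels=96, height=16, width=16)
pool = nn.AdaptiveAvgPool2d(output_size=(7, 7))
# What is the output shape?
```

Input: (3, 96, 16, 16) -> Output: (3, 96, 7, 7)

Answer: (3, 96, 7, 7)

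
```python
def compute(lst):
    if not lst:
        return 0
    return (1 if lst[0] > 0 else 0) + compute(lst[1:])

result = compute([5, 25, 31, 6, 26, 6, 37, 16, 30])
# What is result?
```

Count of positive elements in [5, 25, 31, 6, 26, 6, 37, 16, 30] = 9

Answer: 9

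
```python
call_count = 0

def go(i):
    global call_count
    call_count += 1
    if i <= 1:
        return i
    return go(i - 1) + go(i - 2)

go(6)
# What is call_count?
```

Calls(i) = 1 + Calls(i-1) + Calls(i-2); Calls(0)=Calls(1)=1. For i=6 this gives 25.

Answer: 25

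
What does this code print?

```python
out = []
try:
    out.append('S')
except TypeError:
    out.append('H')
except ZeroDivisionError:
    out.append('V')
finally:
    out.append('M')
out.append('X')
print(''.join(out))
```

Execution trace: 'S' (try body, no exception) → 'M' (finally) → 'X' (after the try/except). Output: SMX

Answer: SMX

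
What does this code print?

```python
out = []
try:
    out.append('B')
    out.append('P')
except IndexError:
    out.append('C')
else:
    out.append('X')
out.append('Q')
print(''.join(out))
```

Execution trace: 'B' (try body) → 'P' (try body, no exception) → 'X' (else) → 'Q' (after the try/except). Output: BPXQ

Answer: BPXQ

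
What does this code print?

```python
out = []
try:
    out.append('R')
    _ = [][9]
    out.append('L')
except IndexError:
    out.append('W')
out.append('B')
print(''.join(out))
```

Execution trace: 'R' (try body) → 'W' (except IndexError) → 'B' (after the try/except). Output: RWB

Answer: RWB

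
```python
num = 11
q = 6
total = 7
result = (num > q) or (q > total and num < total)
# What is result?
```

Trace:
`num = 11` → num = 11
`q = 6` → q = 6
`total = 7` → total = 7
`result = (num > q) or (q > total and num < total)` → result = True
So result = True

Answer: True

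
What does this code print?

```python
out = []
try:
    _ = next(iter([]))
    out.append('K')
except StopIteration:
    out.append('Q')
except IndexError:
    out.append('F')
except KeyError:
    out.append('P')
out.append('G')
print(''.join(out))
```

Execution trace: 'Q' (except StopIteration) → 'G' (after the try/except). Output: QG

Answer: QG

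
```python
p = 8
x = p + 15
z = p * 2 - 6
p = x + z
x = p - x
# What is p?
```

Trace:
`p = 8` → p = 8
`x = p + 15` → x = 23
`z = p * 2 - 6` → z = 10
`p = x + z` → p = 33
`x = p - x` → x = 10
So p = 33

Answer: 33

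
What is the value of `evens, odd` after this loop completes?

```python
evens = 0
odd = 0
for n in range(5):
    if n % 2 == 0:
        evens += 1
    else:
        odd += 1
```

Count evens and odds in range(5)
`evens, odd` takes the values: (0, 0) → (1, 0) → (1, 1) → (2, 1) → (2, 2) → (3, 2)

Answer: 3, 2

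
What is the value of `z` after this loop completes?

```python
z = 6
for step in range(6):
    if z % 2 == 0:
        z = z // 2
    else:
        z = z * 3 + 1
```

Collatz-style transformation from 6
`z` takes the values: 6 → 3 → 10 → 5 → 16 → 8 → 4

Answer: 4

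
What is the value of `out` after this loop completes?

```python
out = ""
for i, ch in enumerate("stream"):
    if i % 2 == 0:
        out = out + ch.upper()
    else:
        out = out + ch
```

Uppercase even positions in 'stream'
`out` takes the values: "" → "S" → "St" → "StR" → "StRe" → "StReA" → "StReAm"

Answer: "StReAm"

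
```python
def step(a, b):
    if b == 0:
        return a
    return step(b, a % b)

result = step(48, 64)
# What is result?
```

step(48, 64) -> step(64, 48) -> step(48, 16) -> step(16, 0) -> 16

Answer: 16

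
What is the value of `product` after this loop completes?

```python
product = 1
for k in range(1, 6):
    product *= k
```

5! = 120
`product` takes the values: 1 → 2 → 6 → 24 → 120

Answer: 120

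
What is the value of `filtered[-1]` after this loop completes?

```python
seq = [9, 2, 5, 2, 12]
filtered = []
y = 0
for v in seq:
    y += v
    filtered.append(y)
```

Cumulative sum ends at 30
`filtered` takes the values: [] → [9] → [9, 11] → [9, 11, 16] → [9, 11, 16, 18] → [9, 11, 16, 18, 30]
So `filtered[-1]` = 30

Answer: 30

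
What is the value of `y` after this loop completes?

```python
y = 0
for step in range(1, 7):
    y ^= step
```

XOR of 1 to 6
`y` takes the values: 0 → 1 → 3 → 0 → 4 → 1 → 7

Answer: 7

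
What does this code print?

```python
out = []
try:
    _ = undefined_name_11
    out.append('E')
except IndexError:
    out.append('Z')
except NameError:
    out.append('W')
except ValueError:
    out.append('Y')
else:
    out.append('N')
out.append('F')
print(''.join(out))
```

Execution trace: 'W' (except NameError) → 'F' (after the try/except). Output: WF

Answer: WF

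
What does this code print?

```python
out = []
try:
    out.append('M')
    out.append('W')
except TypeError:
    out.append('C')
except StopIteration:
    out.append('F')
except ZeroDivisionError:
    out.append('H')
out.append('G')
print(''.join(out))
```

Execution trace: 'M' (try body) → 'W' (try body, no exception) → 'G' (after the try/except). Output: MWG

Answer: MWG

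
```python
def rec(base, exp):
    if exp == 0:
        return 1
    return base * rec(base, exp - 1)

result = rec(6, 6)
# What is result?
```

rec(6, 6) = 6 * 6 * 6 * 6 * 6 * 6 = 46656

Answer: 46656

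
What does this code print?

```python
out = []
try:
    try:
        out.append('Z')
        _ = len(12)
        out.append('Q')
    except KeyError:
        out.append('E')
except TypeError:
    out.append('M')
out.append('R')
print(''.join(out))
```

Execution trace: 'Z' (inner try body) → 'M' (outer except TypeError) → 'R' (after the try/except). Output: ZMR

Answer: ZMR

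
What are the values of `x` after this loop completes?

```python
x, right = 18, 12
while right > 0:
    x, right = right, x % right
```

GCD of 18 and 12
`x` takes the values: 18 → 12 → 6

Answer: 6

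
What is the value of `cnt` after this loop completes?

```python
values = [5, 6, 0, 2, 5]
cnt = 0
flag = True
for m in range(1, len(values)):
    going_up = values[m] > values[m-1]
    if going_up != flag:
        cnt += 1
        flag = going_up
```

Count direction changes in [5, 6, 0, 2, 5]
`cnt` takes the values: 0 → 1 → 2

Answer: 2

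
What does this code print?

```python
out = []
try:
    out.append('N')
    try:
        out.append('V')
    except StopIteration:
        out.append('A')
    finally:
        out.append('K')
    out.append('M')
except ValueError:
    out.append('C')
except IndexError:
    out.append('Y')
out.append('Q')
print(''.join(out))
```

Execution trace: 'N' (try body) → 'V' (inner try body, no exception) → 'K' (inner finally) → 'M' (try body, no exception) → 'Q' (after the try/except). Output: NVKMQ

Answer: NVKMQ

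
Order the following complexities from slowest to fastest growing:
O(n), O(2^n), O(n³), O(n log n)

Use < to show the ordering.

Ordered by growth rate: O(n) < O(n log n) < O(n³) < O(2^n)

Answer: O(n) < O(n log n) < O(n³) < O(2^n)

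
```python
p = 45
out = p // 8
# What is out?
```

Trace:
`p = 45` → p = 45
`out = p // 8` → out = 5
So out = 5

Answer: 5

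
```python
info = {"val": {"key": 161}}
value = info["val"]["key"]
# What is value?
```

Trace:
`info = {"val": {"key": 161}}` → info = {'val': {'key': 161}}
`value = info["val"]["key"]` → value = 161
So value = 161

Answer: 161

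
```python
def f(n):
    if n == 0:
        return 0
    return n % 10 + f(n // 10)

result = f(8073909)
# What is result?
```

Sum of digits of 8073909: 9 + 0 + 9 + 3 + 7 + 0 + 8 = 36

Answer: 36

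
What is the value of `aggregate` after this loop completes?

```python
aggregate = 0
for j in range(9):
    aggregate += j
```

Sum of 0 to 8 = 36
`aggregate` takes the values: 0 → 1 → 3 → 6 → 10 → 15 → 21 → 28 → 36

Answer: 36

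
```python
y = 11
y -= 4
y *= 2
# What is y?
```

Trace:
`y = 11` → y = 11
`y -= 4` → y = 7
`y *= 2` → y = 14
So y = 14

Answer: 14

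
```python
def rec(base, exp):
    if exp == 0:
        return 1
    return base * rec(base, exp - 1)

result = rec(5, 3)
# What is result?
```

rec(5, 3) = 5 * 5 * 5 = 125

Answer: 125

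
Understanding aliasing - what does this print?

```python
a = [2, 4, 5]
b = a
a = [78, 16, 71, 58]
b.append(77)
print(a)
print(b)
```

Key concept: rebinding vs mutation: a is rebound to a new list, b still points at the original.
Step by step:
`a = [2, 4, 5]` → a = [2, 4, 5]
`b = a` → b = [2, 4, 5] (same object as a)
`a = [78, 16, 71, 58]` → a = [78, 16, 71, 58]
`b.append(77)` → b = [2, 4, 5, 77]
`print(a)` → prints [78, 16, 71, 58]
`print(b)` → prints [2, 4, 5, 77]

Answer:
[78, 16, 71, 58]
[2, 4, 5, 77]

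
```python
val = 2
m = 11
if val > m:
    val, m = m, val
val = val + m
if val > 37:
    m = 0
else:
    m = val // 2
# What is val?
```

Trace:
`val = 2` → val = 2
`m = 11` → m = 11
`if val > m: ...` → val > m is False → no variable changes
`val = val + m` → val = 13
`if val > 37: ...` → val > 37 is False, take else branch → m = 6
So val = 13

Answer: 13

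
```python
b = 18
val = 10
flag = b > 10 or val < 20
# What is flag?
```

Trace:
`b = 18` → b = 18
`val = 10` → val = 10
`flag = b > 10 or val < 20` → flag = True
So flag = True

Answer: True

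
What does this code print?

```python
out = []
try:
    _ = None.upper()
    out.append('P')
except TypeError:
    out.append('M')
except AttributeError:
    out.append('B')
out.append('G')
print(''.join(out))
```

Execution trace: 'B' (except AttributeError) → 'G' (after the try/except). Output: BG

Answer: BG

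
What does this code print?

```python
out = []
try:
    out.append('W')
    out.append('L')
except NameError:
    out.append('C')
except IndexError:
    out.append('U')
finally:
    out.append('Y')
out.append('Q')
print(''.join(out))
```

Execution trace: 'W' (try body) → 'L' (try body, no exception) → 'Y' (finally) → 'Q' (after the try/except). Output: WLYQ

Answer: WLYQ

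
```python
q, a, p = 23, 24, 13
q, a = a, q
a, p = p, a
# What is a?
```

Trace:
`q, a, p = 23, 24, 13` → q = 23; a = 24; p = 13
`q, a = a, q` → q = 24; a = 23
`a, p = p, a` → a = 13; p = 23
So a = 13

Answer: 13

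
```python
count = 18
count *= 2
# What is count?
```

Trace:
`count = 18` → count = 18
`count *= 2` → count = 36
So count = 36

Answer: 36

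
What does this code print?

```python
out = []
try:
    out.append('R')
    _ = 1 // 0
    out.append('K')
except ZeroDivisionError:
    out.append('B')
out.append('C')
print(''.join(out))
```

Execution trace: 'R' (try body) → 'B' (except ZeroDivisionError) → 'C' (after the try/except). Output: RBC

Answer: RBC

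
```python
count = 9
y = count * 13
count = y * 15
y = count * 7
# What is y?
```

Trace:
`count = 9` → count = 9
`y = count * 13` → y = 117
`count = y * 15` → count = 1755
`y = count * 7` → y = 12285
So y = 12285

Answer: 12285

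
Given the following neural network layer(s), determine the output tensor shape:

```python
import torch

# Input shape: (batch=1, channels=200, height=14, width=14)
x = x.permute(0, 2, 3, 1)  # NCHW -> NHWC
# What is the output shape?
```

Input: (1, 200, 14, 14) -> Output: (1, 14, 14, 200)

Answer: (1, 14, 14, 200)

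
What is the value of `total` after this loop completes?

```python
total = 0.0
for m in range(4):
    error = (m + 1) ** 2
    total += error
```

Sum of squared losses 1² + 2² + ... + 4²
`total` takes the values: 0.0 → 1.0 → 5.0 → 14.0 → 30.0

Answer: 30.0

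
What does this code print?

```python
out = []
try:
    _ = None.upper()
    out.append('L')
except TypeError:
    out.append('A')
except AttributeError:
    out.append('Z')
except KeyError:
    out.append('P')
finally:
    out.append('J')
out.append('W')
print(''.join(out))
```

Execution trace: 'Z' (except AttributeError) → 'J' (finally) → 'W' (after the try/except). Output: ZJW

Answer: ZJW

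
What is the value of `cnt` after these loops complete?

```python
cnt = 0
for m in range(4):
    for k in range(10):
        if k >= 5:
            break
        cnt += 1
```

Inner breaks at 5, outer runs 4 times
`cnt` takes the values: 0 → 1 → 2 → 3 → 4 → 5 → 6 → 7 → 8 → 9 → 10 → 11 → 12 → 13 → 14 → 15 → 16 → 17 → 18 → 19 → 20

Answer: 20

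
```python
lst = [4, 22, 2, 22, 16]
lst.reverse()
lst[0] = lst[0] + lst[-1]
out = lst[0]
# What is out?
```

Trace:
`lst = [4, 22, 2, 22, 16]` → lst = [4, 22, 2, 22, 16]
`lst.reverse()` → lst = [16, 22, 2, 22, 4]
`lst[0] = lst[0] + lst[-1]` → lst = [20, 22, 2, 22, 4]
`out = lst[0]` → out = 20
So out = 20

Answer: 20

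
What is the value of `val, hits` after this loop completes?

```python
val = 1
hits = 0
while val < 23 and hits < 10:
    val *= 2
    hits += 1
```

Double until >= 23 or 10 iterations
`val, hits` takes the values: (1, 0) → (2, 0) → (2, 1) → (4, 1) → (4, 2) → (8, 2) → (8, 3) → (16, 3) → (16, 4) → (32, 4) → (32, 5)

Answer: 32, 5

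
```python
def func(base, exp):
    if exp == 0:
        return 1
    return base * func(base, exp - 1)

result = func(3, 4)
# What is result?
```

func(3, 4) = 3 * 3 * 3 * 3 = 81

Answer: 81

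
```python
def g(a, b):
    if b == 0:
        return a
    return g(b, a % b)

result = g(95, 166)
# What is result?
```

g(95, 166) -> g(166, 95) -> g(95, 71) -> g(71, 24) -> g(24, 23) -> g(23, 1) -> g(1, 0) -> 1

Answer: 1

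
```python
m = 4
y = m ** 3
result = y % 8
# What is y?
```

Trace:
`m = 4` → m = 4
`y = m ** 3` → y = 64
`result = y % 8` → result = 0
So y = 64

Answer: 64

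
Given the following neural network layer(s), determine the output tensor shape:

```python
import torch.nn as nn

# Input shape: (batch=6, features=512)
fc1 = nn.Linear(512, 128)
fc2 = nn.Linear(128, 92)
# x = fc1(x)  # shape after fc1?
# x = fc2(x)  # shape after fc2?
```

Input: (6, 512) -> after fc1: (6, 128) -> Output: (6, 92)

Answer: (6, 92)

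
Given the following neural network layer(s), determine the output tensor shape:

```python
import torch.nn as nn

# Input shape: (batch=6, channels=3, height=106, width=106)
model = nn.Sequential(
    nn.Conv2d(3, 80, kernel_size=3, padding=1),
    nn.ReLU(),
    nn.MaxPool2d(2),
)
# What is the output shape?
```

Input: (6, 3, 106, 106) -> after Conv2d: (6, 80, 106, 106) -> after ReLU: (6, 80, 106, 106) -> Output: (6, 80, 53, 53)

Answer: (6, 80, 53, 53)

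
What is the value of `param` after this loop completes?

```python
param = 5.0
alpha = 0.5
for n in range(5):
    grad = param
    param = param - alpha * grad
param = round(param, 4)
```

Gradient descent: w = 5.0 * (1 - 0.5)^5
`param` takes the values: 5.0 → 2.5 → 1.25 → 0.625 → 0.3125 → 0.15625 → 0.1562

Answer: 0.1562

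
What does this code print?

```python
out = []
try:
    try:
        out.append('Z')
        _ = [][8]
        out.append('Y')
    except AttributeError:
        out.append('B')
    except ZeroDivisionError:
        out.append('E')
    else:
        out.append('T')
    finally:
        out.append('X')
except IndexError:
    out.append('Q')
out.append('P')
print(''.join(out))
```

Execution trace: 'Z' (try body) → 'X' (finally) → 'Q' (outer except IndexError) → 'P' (after the try/except). Output: ZXQP

Answer: ZXQP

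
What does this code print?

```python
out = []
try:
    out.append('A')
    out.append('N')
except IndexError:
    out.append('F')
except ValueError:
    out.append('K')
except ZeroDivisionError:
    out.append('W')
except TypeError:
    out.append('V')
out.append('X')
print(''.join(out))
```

Execution trace: 'A' (try body) → 'N' (try body, no exception) → 'X' (after the try/except). Output: ANX

Answer: ANX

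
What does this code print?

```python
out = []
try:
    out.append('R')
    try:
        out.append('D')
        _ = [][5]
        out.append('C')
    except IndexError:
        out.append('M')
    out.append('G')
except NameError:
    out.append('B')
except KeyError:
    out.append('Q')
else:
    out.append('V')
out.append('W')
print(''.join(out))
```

Execution trace: 'R' (try body) → 'D' (inner try body) → 'M' (inner except IndexError) → 'G' (try body, no exception) → 'V' (else) → 'W' (after the try/except). Output: RDMGVW

Answer: RDMGVW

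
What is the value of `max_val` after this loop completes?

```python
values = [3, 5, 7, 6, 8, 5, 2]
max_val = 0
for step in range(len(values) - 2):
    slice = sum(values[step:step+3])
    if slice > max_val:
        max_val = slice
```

Max sum of 3-element window in [3, 5, 7, 6, 8, 5, 2]
`max_val` takes the values: 0 → 15 → 18 → 21

Answer: 21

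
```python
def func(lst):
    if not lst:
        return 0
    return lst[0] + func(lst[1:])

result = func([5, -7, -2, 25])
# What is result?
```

5 + (-7) + (-2) + 25 + 0 = 21

Answer: 21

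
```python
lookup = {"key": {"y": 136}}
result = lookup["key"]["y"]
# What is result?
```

Trace:
`lookup = {"key": {"y": 136}}` → lookup = {'key': {'y': 136}}
`result = lookup["key"]["y"]` → result = 136
So result = 136

Answer: 136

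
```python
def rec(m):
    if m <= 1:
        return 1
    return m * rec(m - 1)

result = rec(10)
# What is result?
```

rec(10) = 10 * 9 * 8 * 7 * 6 * 5 * 4 * 3 * 2 * 1 = 3628800

Answer: 3628800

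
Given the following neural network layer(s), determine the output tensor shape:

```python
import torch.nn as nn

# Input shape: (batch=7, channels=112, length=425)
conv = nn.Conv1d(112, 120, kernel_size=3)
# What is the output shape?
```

Input: (7, 112, 425) -> Output: (7, 120, 423)

Answer: (7, 120, 423)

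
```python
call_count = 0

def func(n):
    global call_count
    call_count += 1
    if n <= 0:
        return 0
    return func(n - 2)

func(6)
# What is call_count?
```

Linear recursion stepping by 2: 4 calls from n=6 down to ≤0.

Answer: 4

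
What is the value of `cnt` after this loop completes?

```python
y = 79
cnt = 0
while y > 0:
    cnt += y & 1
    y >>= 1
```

Count set bits in 79 (binary: 0b1001111)
`cnt` takes the values: 0 → 1 → 2 → 3 → 4 → 5

Answer: 5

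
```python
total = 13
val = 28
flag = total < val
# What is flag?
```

Trace:
`total = 13` → total = 13
`val = 28` → val = 28
`flag = total < val` → flag = True
So flag = True

Answer: True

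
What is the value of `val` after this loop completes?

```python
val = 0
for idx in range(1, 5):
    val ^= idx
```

XOR of 1 to 4
`val` takes the values: 0 → 1 → 3 → 0 → 4

Answer: 4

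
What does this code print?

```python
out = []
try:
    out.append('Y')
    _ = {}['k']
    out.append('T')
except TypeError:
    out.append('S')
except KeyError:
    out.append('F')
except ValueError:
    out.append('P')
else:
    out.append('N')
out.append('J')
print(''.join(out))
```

Execution trace: 'Y' (try body) → 'F' (except KeyError) → 'J' (after the try/except). Output: YFJ

Answer: YFJ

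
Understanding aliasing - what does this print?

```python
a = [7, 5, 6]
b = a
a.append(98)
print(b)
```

Key concept: basic list aliasing.
Step by step:
`a = [7, 5, 6]` → a = [7, 5, 6]
`b = a` → b = [7, 5, 6] (same object as a)
`a.append(98)` → a = [7, 5, 6, 98] (same object as b); b = [7, 5, 6, 98] (same object as a)
`print(b)` → prints [7, 5, 6, 98]

Answer: [7, 5, 6, 98]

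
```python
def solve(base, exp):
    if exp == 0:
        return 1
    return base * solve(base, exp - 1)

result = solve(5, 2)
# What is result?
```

solve(5, 2) = 5 * 5 = 25

Answer: 25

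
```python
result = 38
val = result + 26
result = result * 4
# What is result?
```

Trace:
`result = 38` → result = 38
`val = result + 26` → val = 64
`result = result * 4` → result = 152
So result = 152

Answer: 152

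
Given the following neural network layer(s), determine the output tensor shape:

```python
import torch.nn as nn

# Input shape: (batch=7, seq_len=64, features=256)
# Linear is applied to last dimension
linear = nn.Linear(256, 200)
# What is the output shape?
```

Input: (7, 64, 256) -> Output: (7, 64, 200)

Answer: (7, 64, 200)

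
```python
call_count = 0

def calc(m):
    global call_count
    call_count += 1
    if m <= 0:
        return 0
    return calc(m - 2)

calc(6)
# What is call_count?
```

Linear recursion stepping by 2: 4 calls from m=6 down to ≤0.

Answer: 4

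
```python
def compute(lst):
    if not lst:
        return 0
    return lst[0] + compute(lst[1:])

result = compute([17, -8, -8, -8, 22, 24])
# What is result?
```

17 + (-8) + (-8) + (-8) + 22 + 24 + 0 = 39

Answer: 39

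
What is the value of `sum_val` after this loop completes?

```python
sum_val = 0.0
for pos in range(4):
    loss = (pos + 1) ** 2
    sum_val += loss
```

Sum of squared losses 1² + 2² + ... + 4²
`sum_val` takes the values: 0.0 → 1.0 → 5.0 → 14.0 → 30.0

Answer: 30.0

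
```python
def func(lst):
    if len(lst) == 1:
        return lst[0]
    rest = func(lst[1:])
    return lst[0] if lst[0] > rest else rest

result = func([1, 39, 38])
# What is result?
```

Recursive max over [1, 39, 38] = 39

Answer: 39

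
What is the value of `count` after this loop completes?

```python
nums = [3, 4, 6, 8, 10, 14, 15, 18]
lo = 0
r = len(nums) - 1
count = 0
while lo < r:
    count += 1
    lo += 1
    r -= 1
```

Iterations until pointers meet (list length 8)
`count` takes the values: 0 → 1 → 2 → 3 → 4

Answer: 4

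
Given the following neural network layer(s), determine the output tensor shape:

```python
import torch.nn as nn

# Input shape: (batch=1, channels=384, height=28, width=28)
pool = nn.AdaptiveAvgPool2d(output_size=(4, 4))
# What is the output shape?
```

Input: (1, 384, 28, 28) -> Output: (1, 384, 4, 4)

Answer: (1, 384, 4, 4)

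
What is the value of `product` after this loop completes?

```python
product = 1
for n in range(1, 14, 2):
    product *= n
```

Product of 1, 3, 5, ... up to 13
`product` takes the values: 1 → 3 → 15 → 105 → 945 → 10395 → 135135

Answer: 135135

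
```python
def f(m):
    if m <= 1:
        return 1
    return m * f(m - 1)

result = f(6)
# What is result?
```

f(6) = 6 * 5 * 4 * 3 * 2 * 1 = 720

Answer: 720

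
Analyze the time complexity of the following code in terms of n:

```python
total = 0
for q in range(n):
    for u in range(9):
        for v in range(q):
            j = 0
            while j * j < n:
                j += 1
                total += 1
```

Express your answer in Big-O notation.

Each loop level contributes: n × 1 × n × √n. Multiplying the contributions gives O(n^2√n).

Answer: O(n^2√n)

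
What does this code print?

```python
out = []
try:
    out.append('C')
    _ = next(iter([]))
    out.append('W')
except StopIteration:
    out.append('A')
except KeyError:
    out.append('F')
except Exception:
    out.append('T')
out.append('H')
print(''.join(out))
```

Execution trace: 'C' (try body) → 'A' (except StopIteration) → 'H' (after the try/except). Output: CAH

Answer: CAH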